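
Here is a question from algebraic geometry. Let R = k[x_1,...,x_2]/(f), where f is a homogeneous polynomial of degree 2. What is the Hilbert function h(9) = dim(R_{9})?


For R = k[x_1,...,x_n]/(f) with f homogeneous of degree e:
The Hilbert series is (1 - t^e)/(1 - t)^n.
So h(d) = C(d+n-1, n-1) - C(d-e+n-1, n-1) for d >= e.
With n=2, e=2, d=9:
C(9+2-1, 2-1) = C(10, 1) = 10
C(9-2+2-1, 2-1) = C(8, 1) = 8
h(9) = 10 - 8 = 2

2


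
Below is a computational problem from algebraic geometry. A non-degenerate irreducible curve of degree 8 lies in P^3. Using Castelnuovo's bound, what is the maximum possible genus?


Castelnuovo's bound: write d - 1 = m(r-1) + epsilon with 0 <= epsilon < r-1.
d - 1 = 8 - 1 = 7
r - 1 = 3 - 1 = 2
7 = 3*2 + 1, so m = 3, epsilon = 1
pi(d, r) = m(m-1)(r-1)/2 + m*epsilon
= 3*2*2/2 + 3*1
= 12/2 + 3
= 6 + 3 = 9

9


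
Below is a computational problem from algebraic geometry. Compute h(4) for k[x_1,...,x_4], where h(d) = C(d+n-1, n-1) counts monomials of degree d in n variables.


The Hilbert function for the polynomial ring in 4 variables is:
h(d) = C(d+n-1, n-1)
h(4) = C(4+4-1, 4-1) = C(7, 3)
= 7! / (3! * 4!)
= 35

35


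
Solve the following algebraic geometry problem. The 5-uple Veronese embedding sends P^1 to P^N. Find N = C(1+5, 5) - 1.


The Veronese embedding v_d: P^n -> P^N maps each point to all
degree-d monomials in n+1 homogeneous coordinates.
N = C(n+d, d) - 1
N = C(1+5, 5) - 1
N = C(6, 5) - 1
C(6, 5) = 6
N = 6 - 1 = 5

5


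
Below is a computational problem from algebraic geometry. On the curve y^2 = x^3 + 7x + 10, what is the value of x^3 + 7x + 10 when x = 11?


Compute x^3 + 7x + 10 at x = 11:
x^3 = 11^3 = 1331
7*x = 7*11 = 77
Sum: 1331 + 77 + 10 = 1418

1418


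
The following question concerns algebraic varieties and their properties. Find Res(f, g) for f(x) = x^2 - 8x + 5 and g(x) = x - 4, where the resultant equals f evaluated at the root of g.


For Res(f, x - c), we evaluate f at x = c.
f(4) = 4^2 - 8*4 + 5
= 16 - 32 + 5
= -16 + 5 = -11
Res(f, g) = -11

-11


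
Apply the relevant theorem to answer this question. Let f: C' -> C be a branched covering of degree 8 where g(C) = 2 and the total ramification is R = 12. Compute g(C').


Riemann-Hurwitz formula: 2g' - 2 = d(2g - 2) + R
Given: d = 8, g = 2, R = 12
2g' - 2 = 8*(2*2 - 2) + 12
2g' - 2 = 8*2 + 12
2g' - 2 = 16 + 12 = 28
2g' = 30
g' = 15

15


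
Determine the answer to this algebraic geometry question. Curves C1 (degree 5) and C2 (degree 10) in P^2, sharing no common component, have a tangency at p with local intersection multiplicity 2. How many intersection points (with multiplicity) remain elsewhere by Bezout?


By Bezout's theorem, the total intersection number is d1 * d2.
Total = 5 * 10 = 50
Intersection multiplicity at p = 2
Remaining intersections = 50 - 2 = 48

48


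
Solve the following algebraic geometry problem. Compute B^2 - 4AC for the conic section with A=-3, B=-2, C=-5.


The discriminant of a conic Ax^2 + Bxy + Cy^2 + ... = 0 is B^2 - 4AC.
B^2 = (-2)^2 = 4
4AC = 4*(-3)*(-5) = 60
Discriminant = 4 - 60 = -56

-56


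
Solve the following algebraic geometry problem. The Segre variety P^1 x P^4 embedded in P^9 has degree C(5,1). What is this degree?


The degree of the Segre variety P^1 x P^4 is C(m+n, m).
= C(5, 1)
= 5

5


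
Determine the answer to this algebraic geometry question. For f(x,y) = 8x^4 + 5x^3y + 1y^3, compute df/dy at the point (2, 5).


df/dy = 5*x^3 + 3*1*y^2
At (2,5): 5*2^3 + 3*1*5^2
= 40 + 75
= 115

115


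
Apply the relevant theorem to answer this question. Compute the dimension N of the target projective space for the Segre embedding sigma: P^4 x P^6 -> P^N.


The Segre embedding maps P^m x P^n into P^N via
all products of coordinates from each factor.
N = (m+1)(n+1) - 1
N = (4+1)(6+1) - 1
N = 5*7 - 1
N = 35 - 1 = 34

34


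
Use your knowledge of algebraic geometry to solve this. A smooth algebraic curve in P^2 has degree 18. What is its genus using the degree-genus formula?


Using the genus formula for smooth plane curves:
g = (d-1)(d-2)/2
g = (18-1)(18-2)/2
g = 17*16/2
g = 272/2 = 136

136


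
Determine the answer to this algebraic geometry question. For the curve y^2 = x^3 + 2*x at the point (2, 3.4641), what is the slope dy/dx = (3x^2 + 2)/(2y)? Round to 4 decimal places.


Using implicit differentiation of y^2 = x^3 + 2*x:
2y * dy/dx = 3x^2 + 2
dy/dx = (3x^2 + 2)/(2y)
Numerator: 3*2^2 + 2 = 14
Denominator: 2*3.4641 = 6.9282
dy/dx = 14/6.9282 = 2.0207

2.0207


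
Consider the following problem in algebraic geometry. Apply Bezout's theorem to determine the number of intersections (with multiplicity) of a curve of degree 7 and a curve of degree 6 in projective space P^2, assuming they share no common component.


Bezout's theorem states the intersection count equals the product of degrees.
Intersection count = 7 * 6 = 42

42


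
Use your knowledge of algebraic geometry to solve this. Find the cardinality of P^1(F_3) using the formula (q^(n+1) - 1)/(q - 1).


P^1(F_3) has (q^(n+1) - 1)/(q - 1) points.
= 3^1 + 3^0
= 3 + 1
= 4

4


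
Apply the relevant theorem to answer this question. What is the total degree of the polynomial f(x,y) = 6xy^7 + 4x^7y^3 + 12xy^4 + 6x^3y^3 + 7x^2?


Examine each term for its total degree (sum of exponents).
  Term '6xy^7' has total degree 1+7 = 8.
  Term '4x^7y^3' has total degree 7+3 = 10.
  Term '12xy^4' has total degree 1+4 = 5.
  Term '6x^3y^3' has total degree 3+3 = 6.
  Term '7x^2' has total degree 2+0 = 2.
The maximum total degree among all terms is 10.

10


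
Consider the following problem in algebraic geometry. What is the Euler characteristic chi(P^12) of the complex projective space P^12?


The complex projective space P^12 has one cell in each even real dimension 0, 2, ..., 24.
The cohomology groups are H^{2k}(P^12) = Z for k = 0,...,12, and 0 otherwise.
Euler characteristic = sum of Betti numbers = 1 per even-dimensional cohomology group.
chi(P^12) = 12 + 1 = 13

13


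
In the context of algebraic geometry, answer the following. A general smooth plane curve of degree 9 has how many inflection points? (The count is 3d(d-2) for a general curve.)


For a general smooth plane curve C of degree d, the inflection points are
the intersection of C with its Hessian curve, which has degree 3(d-2).
By Bezout, the total intersection number is d * 3(d-2) = 9 * 21 = 189.
For a general curve every flex is ordinary, so each contributes
multiplicity 1 to C·Hess(C), and the number of distinct inflection
points is 3d(d-2).
Inflection points = 3*9*(9-2) = 3*9*7 = 189

189


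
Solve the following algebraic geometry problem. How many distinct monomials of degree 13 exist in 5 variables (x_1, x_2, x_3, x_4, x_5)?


The number of degree-13 monomials in 5 variables is C(d+n-1, n-1).
= C(13+5-1, 5-1) = C(17, 4)
= 2380

2380


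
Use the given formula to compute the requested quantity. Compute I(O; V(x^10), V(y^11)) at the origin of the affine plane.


The intersection multiplicity of V(x^a) and V(y^b) at the origin is:
I(O; V(x^10), V(y^11)) = dim_k(k[x,y]/(x^10, y^11))
A basis for k[x,y]/(x^10, y^11) is the set of monomials x^i * y^j
where 0 <= i < 10 and 0 <= j < 11.
The number of such monomials is 10 * 11 = 110

110


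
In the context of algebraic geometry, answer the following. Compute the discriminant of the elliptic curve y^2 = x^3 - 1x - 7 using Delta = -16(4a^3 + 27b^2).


Compute each component:
4a^3 = 4*(-1)^3 = 4*(-1) = -4
27b^2 = 27*(-7)^2 = 27*49 = 1323
4a^3 + 27b^2 = -4 + 1323 = 1319
Delta = -16*1319 = -21104

-21104


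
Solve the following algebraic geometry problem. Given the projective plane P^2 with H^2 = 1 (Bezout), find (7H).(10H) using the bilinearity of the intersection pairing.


Using bilinearity of the intersection pairing on the projective plane P^2:
(aH).(bH) = ab * (H.H)
We have H^2 = 1 (Bezout).
D.E = (7H).(10H) = 7*10*1
= 70*1
= 70

70


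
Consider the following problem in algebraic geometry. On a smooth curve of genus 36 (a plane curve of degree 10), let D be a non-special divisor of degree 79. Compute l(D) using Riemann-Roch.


First, compute the genus of a smooth plane curve of degree 10:
g = (d-1)(d-2)/2 = (10-1)(10-2)/2 = 36
For a non-special divisor D (i.e., h^1(D) = 0), Riemann-Roch gives:
l(D) = deg(D) - g + 1
Since deg(D) = 79 >= 2g - 1 = 71, D is non-special.
l(D) = 79 - 36 + 1 = 44

44


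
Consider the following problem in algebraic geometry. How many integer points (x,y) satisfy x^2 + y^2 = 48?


Systematically check integer values of x where x^2 <= 48.
For each valid x, check if 48 - x^2 is a perfect square.
Total integer solutions found: 0

0


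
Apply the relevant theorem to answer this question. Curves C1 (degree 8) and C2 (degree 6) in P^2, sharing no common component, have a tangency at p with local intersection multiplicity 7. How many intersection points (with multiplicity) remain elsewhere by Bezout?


By Bezout's theorem, the total intersection number is d1 * d2.
Total = 8 * 6 = 48
Intersection multiplicity at p = 7
Remaining intersections = 48 - 7 = 41

41


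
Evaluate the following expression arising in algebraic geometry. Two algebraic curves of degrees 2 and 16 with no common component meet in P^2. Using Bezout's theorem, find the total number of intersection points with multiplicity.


Bezout's theorem states the intersection count equals the product of degrees.
Intersection count = 2 * 16 = 32

32


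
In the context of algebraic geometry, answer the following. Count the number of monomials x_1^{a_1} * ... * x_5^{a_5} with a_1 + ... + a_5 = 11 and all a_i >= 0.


The number of degree-11 monomials in 5 variables is C(d+n-1, n-1).
= C(11+5-1, 5-1) = C(15, 4)
= 1365

1365


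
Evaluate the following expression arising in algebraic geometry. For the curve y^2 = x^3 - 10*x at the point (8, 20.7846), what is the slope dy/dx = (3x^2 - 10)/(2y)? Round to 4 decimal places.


Using implicit differentiation of y^2 = x^3 - 10*x:
2y * dy/dx = 3x^2 - 10
dy/dx = (3x^2 - 10)/(2y)
Numerator: 3*8^2 - 10 = 182
Denominator: 2*20.7846 = 41.5692
dy/dx = 182/41.5692 = 4.3782

4.3782


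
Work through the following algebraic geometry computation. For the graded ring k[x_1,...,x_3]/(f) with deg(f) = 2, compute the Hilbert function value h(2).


For R = k[x_1,...,x_n]/(f) with f homogeneous of degree e:
The Hilbert series is (1 - t^e)/(1 - t)^n.
So h(d) = C(d+n-1, n-1) - C(d-e+n-1, n-1) for d >= e.
With n=3, e=2, d=2:
C(2+3-1, 3-1) = C(4, 2) = 6
C(2-2+3-1, 3-1) = C(2, 2) = 1
h(2) = 6 - 1 = 5

5


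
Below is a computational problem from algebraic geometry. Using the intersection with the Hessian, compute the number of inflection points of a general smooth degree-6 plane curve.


For a general smooth plane curve C of degree d, the inflection points are
the intersection of C with its Hessian curve, which has degree 3(d-2).
By Bezout, the total intersection number is d * 3(d-2) = 6 * 12 = 72.
For a general curve every flex is ordinary, so each contributes
multiplicity 1 to C·Hess(C), and the number of distinct inflection
points is 3d(d-2).
Inflection points = 3*6*(6-2) = 3*6*4 = 72

72


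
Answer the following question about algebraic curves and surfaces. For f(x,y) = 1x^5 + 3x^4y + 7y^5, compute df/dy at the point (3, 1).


df/dy = 3*x^4 + 5*7*y^4
At (3,1): 3*3^4 + 5*7*1^4
= 243 + 35
= 278

278


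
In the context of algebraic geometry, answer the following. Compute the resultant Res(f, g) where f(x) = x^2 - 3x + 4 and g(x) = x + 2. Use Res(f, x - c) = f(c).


For Res(f, x - c), we evaluate f at x = c.
f(-2) = (-2)^2 - 3*(-2) + 4
= 4 + 6 + 4
= 10 + 4 = 14
Res(f, g) = 14

14


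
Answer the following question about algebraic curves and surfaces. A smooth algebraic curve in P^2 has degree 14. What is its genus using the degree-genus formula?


Using the genus formula for smooth plane curves:
g = (d-1)(d-2)/2
g = (14-1)(14-2)/2
g = 13*12/2
g = 156/2 = 78

78


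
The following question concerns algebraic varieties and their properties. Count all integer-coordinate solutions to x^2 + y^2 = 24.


Systematically check integer values of x where x^2 <= 24.
For each valid x, check if 24 - x^2 is a perfect square.
Total integer solutions found: 0

0


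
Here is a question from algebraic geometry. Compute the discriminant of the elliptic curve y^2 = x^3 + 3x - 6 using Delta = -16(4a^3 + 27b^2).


Compute each component:
4a^3 = 4*3^3 = 4*27 = 108
27b^2 = 27*(-6)^2 = 27*36 = 972
4a^3 + 27b^2 = 108 + 972 = 1080
Delta = -16*1080 = -17280

-17280


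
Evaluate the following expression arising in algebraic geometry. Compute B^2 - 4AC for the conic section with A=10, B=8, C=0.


The discriminant of a conic Ax^2 + Bxy + Cy^2 + ... = 0 is B^2 - 4AC.
B^2 = 8^2 = 64
4AC = 4*10*0 = 0
Discriminant = 64 + 0 = 64

64


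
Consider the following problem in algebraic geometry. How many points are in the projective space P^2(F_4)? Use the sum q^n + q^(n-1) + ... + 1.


P^2(F_4) has (q^(n+1) - 1)/(q - 1) points.
= 4^2 + 4^1 + 4^0
= 16 + 4 + 1
= 21

21


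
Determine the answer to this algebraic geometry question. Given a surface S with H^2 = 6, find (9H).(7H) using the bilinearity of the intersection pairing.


Using bilinearity of the intersection pairing on a surface S:
(aH).(bH) = ab * (H.H)
We have H^2 = 6.
D.E = (9H).(7H) = 9*7*6
= 63*6
= 378

378


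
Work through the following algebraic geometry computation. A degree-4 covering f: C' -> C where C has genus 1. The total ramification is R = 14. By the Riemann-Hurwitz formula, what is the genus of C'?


Riemann-Hurwitz formula: 2g' - 2 = d(2g - 2) + R
Given: d = 4, g = 1, R = 14
2g' - 2 = 4*(2*1 - 2) + 14
2g' - 2 = 4*0 + 14
2g' - 2 = 0 + 14 = 14
2g' = 16
g' = 8

8


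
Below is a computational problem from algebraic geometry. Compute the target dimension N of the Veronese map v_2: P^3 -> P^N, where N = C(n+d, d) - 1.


The Veronese embedding v_d: P^n -> P^N maps each point to all
degree-d monomials in n+1 homogeneous coordinates.
N = C(n+d, d) - 1
N = C(3+2, 2) - 1
N = C(5, 2) - 1
C(5, 2) = 10
N = 10 - 1 = 9

9


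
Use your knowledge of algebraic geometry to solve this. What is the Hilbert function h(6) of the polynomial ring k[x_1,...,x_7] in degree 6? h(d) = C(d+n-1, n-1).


The Hilbert function for the polynomial ring in 7 variables is:
h(d) = C(d+n-1, n-1)
h(6) = C(6+7-1, 7-1) = C(12, 6)
= 12! / (6! * 6!)
= 924

924


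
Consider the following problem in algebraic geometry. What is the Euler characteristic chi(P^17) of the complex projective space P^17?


The complex projective space P^17 has one cell in each even real dimension 0, 2, ..., 34.
The cohomology groups are H^{2k}(P^17) = Z for k = 0,...,17, and 0 otherwise.
Euler characteristic = sum of Betti numbers = 1 per even-dimensional cohomology group.
chi(P^17) = 17 + 1 = 18

18


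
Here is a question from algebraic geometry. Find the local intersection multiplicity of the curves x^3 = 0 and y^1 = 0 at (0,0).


The intersection multiplicity of V(x^a) and V(y^b) at the origin is:
I(O; V(x^3), V(y^1)) = dim_k(k[x,y]/(x^3, y^1))
A basis for k[x,y]/(x^3, y^1) is the set of monomials x^i * y^j
where 0 <= i < 3 and 0 <= j < 1.
The number of such monomials is 3 * 1 = 3

3


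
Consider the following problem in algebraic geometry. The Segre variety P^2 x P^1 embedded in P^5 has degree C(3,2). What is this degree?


The degree of the Segre variety P^2 x P^1 is C(m+n, m).
= C(3, 2)
= 3

3


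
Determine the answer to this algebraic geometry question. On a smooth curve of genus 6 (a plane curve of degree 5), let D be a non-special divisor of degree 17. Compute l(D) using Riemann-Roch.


First, compute the genus of a smooth plane curve of degree 5:
g = (d-1)(d-2)/2 = (5-1)(5-2)/2 = 6
For a non-special divisor D (i.e., h^1(D) = 0), Riemann-Roch gives:
l(D) = deg(D) - g + 1
Since deg(D) = 17 >= 2g - 1 = 11, D is non-special.
l(D) = 17 - 6 + 1 = 12

12


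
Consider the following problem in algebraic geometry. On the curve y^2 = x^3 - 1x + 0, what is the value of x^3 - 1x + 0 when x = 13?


Compute x^3 - 1x + 0 at x = 13:
x^3 = 13^3 = 2197
(-1)*x = (-1)*13 = -13
Sum: 2197 - 13 + 0 = 2184

2184


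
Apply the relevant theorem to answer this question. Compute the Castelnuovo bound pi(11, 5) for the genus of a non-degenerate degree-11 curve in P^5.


Castelnuovo's bound: write d - 1 = m(r-1) + epsilon with 0 <= epsilon < r-1.
d - 1 = 11 - 1 = 10
r - 1 = 5 - 1 = 4
10 = 2*4 + 2, so m = 2, epsilon = 2
pi(d, r) = m(m-1)(r-1)/2 + m*epsilon
= 2*1*4/2 + 2*2
= 8/2 + 4
= 4 + 4 = 8

8


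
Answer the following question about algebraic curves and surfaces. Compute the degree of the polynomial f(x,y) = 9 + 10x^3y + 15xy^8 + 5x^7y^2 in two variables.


Examine each term for its total degree (sum of exponents).
  Term '9' has total degree 0+0 = 0.
  Term '10x^3y' has total degree 3+1 = 4.
  Term '15xy^8' has total degree 1+8 = 9.
  Term '5x^7y^2' has total degree 7+2 = 9.
The maximum total degree among all terms is 9.

9


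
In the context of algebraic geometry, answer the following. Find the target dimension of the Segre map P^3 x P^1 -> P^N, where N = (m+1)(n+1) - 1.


The Segre embedding maps P^m x P^n into P^N via
all products of coordinates from each factor.
N = (m+1)(n+1) - 1
N = (3+1)(1+1) - 1
N = 4*2 - 1
N = 8 - 1 = 7

7


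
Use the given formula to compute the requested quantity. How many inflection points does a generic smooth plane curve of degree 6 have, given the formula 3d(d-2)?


For a general smooth plane curve C of degree d, the inflection points are
the intersection of C with its Hessian curve, which has degree 3(d-2).
By Bezout, the total intersection number is d * 3(d-2) = 6 * 12 = 72.
For a general curve every flex is ordinary, so each contributes
multiplicity 1 to C·Hess(C), and the number of distinct inflection
points is 3d(d-2).
Inflection points = 3*6*(6-2) = 3*6*4 = 72

72


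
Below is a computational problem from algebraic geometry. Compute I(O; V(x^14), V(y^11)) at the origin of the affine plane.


The intersection multiplicity of V(x^a) and V(y^b) at the origin is:
I(O; V(x^14), V(y^11)) = dim_k(k[x,y]/(x^14, y^11))
A basis for k[x,y]/(x^14, y^11) is the set of monomials x^i * y^j
where 0 <= i < 14 and 0 <= j < 11.
The number of such monomials is 14 * 11 = 154

154


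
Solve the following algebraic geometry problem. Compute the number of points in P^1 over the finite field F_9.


P^1(F_9) has (q^(n+1) - 1)/(q - 1) points.
= 9^1 + 9^0
= 9 + 1
= 10

10


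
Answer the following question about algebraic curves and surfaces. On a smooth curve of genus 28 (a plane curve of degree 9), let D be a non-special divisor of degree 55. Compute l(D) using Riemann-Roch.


First, compute the genus of a smooth plane curve of degree 9:
g = (d-1)(d-2)/2 = (9-1)(9-2)/2 = 28
For a non-special divisor D (i.e., h^1(D) = 0), Riemann-Roch gives:
l(D) = deg(D) - g + 1
Since deg(D) = 55 >= 2g - 1 = 55, D is non-special.
l(D) = 55 - 28 + 1 = 28

28


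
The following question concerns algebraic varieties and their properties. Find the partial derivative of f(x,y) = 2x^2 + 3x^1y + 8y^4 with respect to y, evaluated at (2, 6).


df/dy = 3*x^1 + 4*8*y^3
At (2,6): 3*2^1 + 4*8*6^3
= 6 + 6912
= 6918

6918


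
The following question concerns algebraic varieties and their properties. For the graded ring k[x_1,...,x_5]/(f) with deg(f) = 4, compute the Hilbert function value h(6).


For R = k[x_1,...,x_n]/(f) with f homogeneous of degree e:
The Hilbert series is (1 - t^e)/(1 - t)^n.
So h(d) = C(d+n-1, n-1) - C(d-e+n-1, n-1) for d >= e.
With n=5, e=4, d=6:
C(6+5-1, 5-1) = C(10, 4) = 210
C(6-4+5-1, 5-1) = C(6, 4) = 15
h(6) = 210 - 15 = 195

195


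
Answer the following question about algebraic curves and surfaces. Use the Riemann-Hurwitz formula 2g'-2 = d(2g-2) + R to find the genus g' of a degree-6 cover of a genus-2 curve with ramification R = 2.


Riemann-Hurwitz formula: 2g' - 2 = d(2g - 2) + R
Given: d = 6, g = 2, R = 2
2g' - 2 = 6*(2*2 - 2) + 2
2g' - 2 = 6*2 + 2
2g' - 2 = 12 + 2 = 14
2g' = 16
g' = 8

8


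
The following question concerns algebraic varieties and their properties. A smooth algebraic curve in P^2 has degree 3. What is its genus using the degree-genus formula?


Using the genus formula for smooth plane curves:
g = (d-1)(d-2)/2
g = (3-1)(3-2)/2
g = 2*1/2
g = 2/2 = 1

1


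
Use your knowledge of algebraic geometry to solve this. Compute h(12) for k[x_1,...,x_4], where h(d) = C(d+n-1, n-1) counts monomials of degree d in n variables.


The Hilbert function for the polynomial ring in 4 variables is:
h(d) = C(d+n-1, n-1)
h(12) = C(12+4-1, 4-1) = C(15, 3)
= 15! / (3! * 12!)
= 455

455


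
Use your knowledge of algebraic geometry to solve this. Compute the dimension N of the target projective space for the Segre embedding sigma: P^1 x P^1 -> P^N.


The Segre embedding maps P^m x P^n into P^N via
all products of coordinates from each factor.
N = (m+1)(n+1) - 1
N = (1+1)(1+1) - 1
N = 2*2 - 1
N = 4 - 1 = 3

3


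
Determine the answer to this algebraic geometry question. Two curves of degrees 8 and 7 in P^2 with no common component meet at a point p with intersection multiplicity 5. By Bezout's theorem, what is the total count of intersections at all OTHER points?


By Bezout's theorem, the total intersection number is d1 * d2.
Total = 8 * 7 = 56
Intersection multiplicity at p = 5
Remaining intersections = 56 - 5 = 51

51


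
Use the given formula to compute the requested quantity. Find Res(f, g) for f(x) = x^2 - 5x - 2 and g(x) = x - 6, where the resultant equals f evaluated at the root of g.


For Res(f, x - c), we evaluate f at x = c.
f(6) = 6^2 - 5*6 - 2
= 36 - 30 - 2
= 6 - 2 = 4
Res(f, g) = 4

4


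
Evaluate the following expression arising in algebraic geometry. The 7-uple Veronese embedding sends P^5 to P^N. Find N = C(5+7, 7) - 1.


The Veronese embedding v_d: P^n -> P^N maps each point to all
degree-d monomials in n+1 homogeneous coordinates.
N = C(n+d, d) - 1
N = C(5+7, 7) - 1
N = C(12, 7) - 1
C(12, 7) = 792
N = 792 - 1 = 791

791


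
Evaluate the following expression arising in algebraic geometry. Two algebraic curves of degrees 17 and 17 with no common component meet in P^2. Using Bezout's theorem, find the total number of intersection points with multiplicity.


Bezout's theorem states the intersection count equals the product of degrees.
Intersection count = 17 * 17 = 289

289


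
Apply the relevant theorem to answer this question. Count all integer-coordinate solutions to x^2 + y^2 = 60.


Systematically check integer values of x where x^2 <= 60.
For each valid x, check if 60 - x^2 is a perfect square.
Total integer solutions found: 0

0


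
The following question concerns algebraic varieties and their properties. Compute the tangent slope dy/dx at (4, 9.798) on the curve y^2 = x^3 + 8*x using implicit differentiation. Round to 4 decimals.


Using implicit differentiation of y^2 = x^3 + 8*x:
2y * dy/dx = 3x^2 + 8
dy/dx = (3x^2 + 8)/(2y)
Numerator: 3*4^2 + 8 = 56
Denominator: 2*9.798 = 19.596
dy/dx = 56/19.596 = 2.8577

2.8577


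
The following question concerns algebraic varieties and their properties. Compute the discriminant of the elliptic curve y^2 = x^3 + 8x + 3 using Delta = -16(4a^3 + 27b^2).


Compute each component:
4a^3 = 4*8^3 = 4*512 = 2048
27b^2 = 27*3^2 = 27*9 = 243
4a^3 + 27b^2 = 2048 + 243 = 2291
Delta = -16*2291 = -36656

-36656


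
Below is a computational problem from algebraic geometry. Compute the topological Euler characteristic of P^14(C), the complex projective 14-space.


The complex projective space P^14 has one cell in each even real dimension 0, 2, ..., 28.
The cohomology groups are H^{2k}(P^14) = Z for k = 0,...,14, and 0 otherwise.
Euler characteristic = sum of Betti numbers = 1 per even-dimensional cohomology group.
chi(P^14) = 14 + 1 = 15

15


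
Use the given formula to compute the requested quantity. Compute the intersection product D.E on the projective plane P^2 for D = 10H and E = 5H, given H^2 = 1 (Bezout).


Using bilinearity of the intersection pairing on the projective plane P^2:
(aH).(bH) = ab * (H.H)
We have H^2 = 1 (Bezout).
D.E = (10H).(5H) = 10*5*1
= 50*1
= 50

50


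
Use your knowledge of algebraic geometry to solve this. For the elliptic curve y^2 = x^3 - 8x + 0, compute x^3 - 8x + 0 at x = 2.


Compute x^3 - 8x + 0 at x = 2:
x^3 = 2^3 = 8
(-8)*x = (-8)*2 = -16
Sum: 8 - 16 + 0 = -8

-8


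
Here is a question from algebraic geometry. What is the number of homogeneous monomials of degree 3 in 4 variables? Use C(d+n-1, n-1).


The number of degree-3 monomials in 4 variables is C(d+n-1, n-1).
= C(3+4-1, 4-1) = C(6, 3)
= 20

20


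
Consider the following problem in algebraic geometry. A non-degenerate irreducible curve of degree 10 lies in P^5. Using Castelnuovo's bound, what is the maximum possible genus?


Castelnuovo's bound: write d - 1 = m(r-1) + epsilon with 0 <= epsilon < r-1.
d - 1 = 10 - 1 = 9
r - 1 = 5 - 1 = 4
9 = 2*4 + 1, so m = 2, epsilon = 1
pi(d, r) = m(m-1)(r-1)/2 + m*epsilon
= 2*1*4/2 + 2*1
= 8/2 + 2
= 4 + 2 = 6

6


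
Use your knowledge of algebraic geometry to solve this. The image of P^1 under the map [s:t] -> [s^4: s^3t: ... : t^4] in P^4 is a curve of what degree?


The rational normal curve in P^4 is the image of P^1 under the 4-uple Veronese.
A general hyperplane in P^4 pulls back to a degree-4 form on P^1, which has 4 zeros,
so the curve meets a general hyperplane in 4 points. Degree = 4.

4


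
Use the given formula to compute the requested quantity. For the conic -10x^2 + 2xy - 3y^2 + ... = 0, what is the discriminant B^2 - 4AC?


The discriminant of a conic Ax^2 + Bxy + Cy^2 + ... = 0 is B^2 - 4AC.
B^2 = 2^2 = 4
4AC = 4*(-10)*(-3) = 120
Discriminant = 4 - 120 = -116

-116


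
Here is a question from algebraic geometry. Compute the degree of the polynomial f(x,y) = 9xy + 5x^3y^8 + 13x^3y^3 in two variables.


Examine each term for its total degree (sum of exponents).
  Term '9xy' has total degree 1+1 = 2.
  Term '5x^3y^8' has total degree 3+8 = 11.
  Term '13x^3y^3' has total degree 3+3 = 6.
The maximum total degree among all terms is 11.

11


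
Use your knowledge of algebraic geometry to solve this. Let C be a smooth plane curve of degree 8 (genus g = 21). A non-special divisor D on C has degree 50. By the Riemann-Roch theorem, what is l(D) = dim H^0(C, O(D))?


First, compute the genus of a smooth plane curve of degree 8:
g = (d-1)(d-2)/2 = (8-1)(8-2)/2 = 21
For a non-special divisor D (i.e., h^1(D) = 0), Riemann-Roch gives:
l(D) = deg(D) - g + 1
Since deg(D) = 50 >= 2g - 1 = 41, D is non-special.
l(D) = 50 - 21 + 1 = 30

30


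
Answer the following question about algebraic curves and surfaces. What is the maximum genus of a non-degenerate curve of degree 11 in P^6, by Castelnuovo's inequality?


Castelnuovo's bound: write d - 1 = m(r-1) + epsilon with 0 <= epsilon < r-1.
d - 1 = 11 - 1 = 10
r - 1 = 6 - 1 = 5
10 = 2*5 + 0, so m = 2, epsilon = 0
pi(d, r) = m(m-1)(r-1)/2 + m*epsilon
= 2*1*5/2 + 2*0
= 10/2 + 0
= 5 + 0 = 5

5


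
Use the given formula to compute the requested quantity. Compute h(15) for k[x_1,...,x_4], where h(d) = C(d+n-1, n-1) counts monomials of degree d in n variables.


The Hilbert function for the polynomial ring in 4 variables is:
h(d) = C(d+n-1, n-1)
h(15) = C(15+4-1, 4-1) = C(18, 3)
= 18! / (3! * 15!)
= 816

816


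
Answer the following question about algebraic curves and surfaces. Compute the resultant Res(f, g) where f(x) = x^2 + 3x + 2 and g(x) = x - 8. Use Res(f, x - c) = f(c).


For Res(f, x - c), we evaluate f at x = c.
f(8) = 8^2 + 3*8 + 2
= 64 + 24 + 2
= 88 + 2 = 90
Res(f, g) = 90

90


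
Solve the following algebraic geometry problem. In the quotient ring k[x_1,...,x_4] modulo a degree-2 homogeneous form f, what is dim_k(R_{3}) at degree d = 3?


For R = k[x_1,...,x_n]/(f) with f homogeneous of degree e:
The Hilbert series is (1 - t^e)/(1 - t)^n.
So h(d) = C(d+n-1, n-1) - C(d-e+n-1, n-1) for d >= e.
With n=4, e=2, d=3:
C(3+4-1, 4-1) = C(6, 3) = 20
C(3-2+4-1, 4-1) = C(4, 3) = 4
h(3) = 20 - 4 = 16

16


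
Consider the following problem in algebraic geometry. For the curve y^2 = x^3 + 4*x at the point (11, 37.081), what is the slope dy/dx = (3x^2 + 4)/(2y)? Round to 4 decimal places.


Using implicit differentiation of y^2 = x^3 + 4*x:
2y * dy/dx = 3x^2 + 4
dy/dx = (3x^2 + 4)/(2y)
Numerator: 3*11^2 + 4 = 367
Denominator: 2*37.081 = 74.162
dy/dx = 367/74.162 = 4.9486

4.9486


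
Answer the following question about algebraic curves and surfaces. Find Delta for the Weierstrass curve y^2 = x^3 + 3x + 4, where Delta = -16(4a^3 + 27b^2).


Compute each component:
4a^3 = 4*3^3 = 4*27 = 108
27b^2 = 27*4^2 = 27*16 = 432
4a^3 + 27b^2 = 108 + 432 = 540
Delta = -16*540 = -8640

-8640


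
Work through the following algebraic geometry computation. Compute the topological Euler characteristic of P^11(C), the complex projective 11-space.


The complex projective space P^11 has one cell in each even real dimension 0, 2, ..., 22.
The cohomology groups are H^{2k}(P^11) = Z for k = 0,...,11, and 0 otherwise.
Euler characteristic = sum of Betti numbers = 1 per even-dimensional cohomology group.
chi(P^11) = 11 + 1 = 12

12


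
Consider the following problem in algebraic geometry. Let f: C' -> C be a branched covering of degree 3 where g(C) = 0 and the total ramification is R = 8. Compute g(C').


Riemann-Hurwitz formula: 2g' - 2 = d(2g - 2) + R
Given: d = 3, g = 0, R = 8
2g' - 2 = 3*(2*0 - 2) + 8
2g' - 2 = 3*(-2) + 8
2g' - 2 = -6 + 8 = 2
2g' = 4
g' = 2

2


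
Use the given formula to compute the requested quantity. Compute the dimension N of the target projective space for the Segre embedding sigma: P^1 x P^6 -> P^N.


The Segre embedding maps P^m x P^n into P^N via
all products of coordinates from each factor.
N = (m+1)(n+1) - 1
N = (1+1)(6+1) - 1
N = 2*7 - 1
N = 14 - 1 = 13

13


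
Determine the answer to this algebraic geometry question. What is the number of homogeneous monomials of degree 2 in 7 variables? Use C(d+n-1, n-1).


The number of degree-2 monomials in 7 variables is C(d+n-1, n-1).
= C(2+7-1, 7-1) = C(8, 6)
= 28

28


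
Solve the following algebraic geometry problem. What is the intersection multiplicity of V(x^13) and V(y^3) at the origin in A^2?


The intersection multiplicity of V(x^a) and V(y^b) at the origin is:
I(O; V(x^13), V(y^3)) = dim_k(k[x,y]/(x^13, y^3))
A basis for k[x,y]/(x^13, y^3) is the set of monomials x^i * y^j
where 0 <= i < 13 and 0 <= j < 3.
The number of such monomials is 13 * 3 = 39

39


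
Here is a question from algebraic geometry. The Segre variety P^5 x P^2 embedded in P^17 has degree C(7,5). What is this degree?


The degree of the Segre variety P^5 x P^2 is C(m+n, m).
= C(7, 5)
= 21

21


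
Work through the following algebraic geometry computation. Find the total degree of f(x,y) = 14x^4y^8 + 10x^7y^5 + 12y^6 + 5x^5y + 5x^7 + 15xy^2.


Examine each term for its total degree (sum of exponents).
  Term '14x^4y^8' has total degree 4+8 = 12.
  Term '10x^7y^5' has total degree 7+5 = 12.
  Term '12y^6' has total degree 0+6 = 6.
  Term '5x^5y' has total degree 5+1 = 6.
  Term '5x^7' has total degree 7+0 = 7.
  Term '15xy^2' has total degree 1+2 = 3.
The maximum total degree among all terms is 12.

12


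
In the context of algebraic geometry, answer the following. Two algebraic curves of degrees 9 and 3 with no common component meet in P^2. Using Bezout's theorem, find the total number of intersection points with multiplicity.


Bezout's theorem states the intersection count equals the product of degrees.
Intersection count = 9 * 3 = 27

27


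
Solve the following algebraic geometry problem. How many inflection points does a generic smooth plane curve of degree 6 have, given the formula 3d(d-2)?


For a general smooth plane curve C of degree d, the inflection points are
the intersection of C with its Hessian curve, which has degree 3(d-2).
By Bezout, the total intersection number is d * 3(d-2) = 6 * 12 = 72.
For a general curve every flex is ordinary, so each contributes
multiplicity 1 to C·Hess(C), and the number of distinct inflection
points is 3d(d-2).
Inflection points = 3*6*(6-2) = 3*6*4 = 72

72


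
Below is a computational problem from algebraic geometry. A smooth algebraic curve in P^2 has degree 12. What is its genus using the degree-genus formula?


Using the genus formula for smooth plane curves:
g = (d-1)(d-2)/2
g = (12-1)(12-2)/2
g = 11*10/2
g = 110/2 = 55

55


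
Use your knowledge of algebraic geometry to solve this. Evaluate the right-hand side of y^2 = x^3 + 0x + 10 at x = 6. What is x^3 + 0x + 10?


Compute x^3 + 0x + 10 at x = 6:
x^3 = 6^3 = 216
0*x = 0*6 = 0
Sum: 216 + 0 + 10 = 226

226


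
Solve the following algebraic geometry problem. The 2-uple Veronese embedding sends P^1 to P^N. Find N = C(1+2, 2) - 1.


The Veronese embedding v_d: P^n -> P^N maps each point to all
degree-d monomials in n+1 homogeneous coordinates.
N = C(n+d, d) - 1
N = C(1+2, 2) - 1
N = C(3, 2) - 1
C(3, 2) = 3
N = 3 - 1 = 2

2


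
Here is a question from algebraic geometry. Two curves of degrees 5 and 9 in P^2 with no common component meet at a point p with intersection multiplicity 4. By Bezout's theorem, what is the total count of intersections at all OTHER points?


By Bezout's theorem, the total intersection number is d1 * d2.
Total = 5 * 9 = 45
Intersection multiplicity at p = 4
Remaining intersections = 45 - 4 = 41

41


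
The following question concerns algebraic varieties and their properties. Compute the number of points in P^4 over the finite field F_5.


P^4(F_5) has (q^(n+1) - 1)/(q - 1) points.
= 5^4 + 5^3 + 5^2 + 5^1 + 5^0
= 625 + 125 + 25 + 5 + 1
= 781

781


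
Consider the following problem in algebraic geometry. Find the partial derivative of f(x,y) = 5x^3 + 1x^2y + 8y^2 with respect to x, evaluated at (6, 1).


df/dx = 3*5*x^2 + 2*1*x^1*y
At (6,1): 3*5*6^2 + 2*1*6^1*1
= 540 + 12
= 552

552


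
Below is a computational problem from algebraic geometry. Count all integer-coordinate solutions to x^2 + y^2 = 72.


Systematically check integer values of x where x^2 <= 72.
For each valid x, check if 72 - x^2 is a perfect square.
x=6: 72 - 36 = 36, sqrt = 6 (valid)
Total integer solutions found: 4

4


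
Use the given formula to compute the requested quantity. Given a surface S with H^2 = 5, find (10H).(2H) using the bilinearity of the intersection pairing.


Using bilinearity of the intersection pairing on a surface S:
(aH).(bH) = ab * (H.H)
We have H^2 = 5.
D.E = (10H).(2H) = 10*2*5
= 20*5
= 100

100


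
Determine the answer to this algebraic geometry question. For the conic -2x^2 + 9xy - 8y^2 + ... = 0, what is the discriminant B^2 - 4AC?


The discriminant of a conic Ax^2 + Bxy + Cy^2 + ... = 0 is B^2 - 4AC.
B^2 = 9^2 = 81
4AC = 4*(-2)*(-8) = 64
Discriminant = 81 - 64 = 17

17


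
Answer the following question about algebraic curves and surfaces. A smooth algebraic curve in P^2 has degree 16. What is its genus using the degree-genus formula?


Using the genus formula for smooth plane curves:
g = (d-1)(d-2)/2
g = (16-1)(16-2)/2
g = 15*14/2
g = 210/2 = 105

105


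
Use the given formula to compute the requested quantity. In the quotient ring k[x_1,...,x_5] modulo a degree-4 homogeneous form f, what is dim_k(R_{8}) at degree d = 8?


For R = k[x_1,...,x_n]/(f) with f homogeneous of degree e:
The Hilbert series is (1 - t^e)/(1 - t)^n.
So h(d) = C(d+n-1, n-1) - C(d-e+n-1, n-1) for d >= e.
With n=5, e=4, d=8:
C(8+5-1, 5-1) = C(12, 4) = 495
C(8-4+5-1, 5-1) = C(8, 4) = 70
h(8) = 495 - 70 = 425

425


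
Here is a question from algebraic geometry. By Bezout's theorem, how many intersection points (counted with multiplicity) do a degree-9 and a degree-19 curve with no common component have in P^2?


Bezout's theorem states the intersection count equals the product of degrees.
Intersection count = 9 * 19 = 171

171


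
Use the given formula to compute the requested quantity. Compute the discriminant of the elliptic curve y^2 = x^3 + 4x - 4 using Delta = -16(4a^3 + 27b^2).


Compute each component:
4a^3 = 4*4^3 = 4*64 = 256
27b^2 = 27*(-4)^2 = 27*16 = 432
4a^3 + 27b^2 = 256 + 432 = 688
Delta = -16*688 = -11008

-11008


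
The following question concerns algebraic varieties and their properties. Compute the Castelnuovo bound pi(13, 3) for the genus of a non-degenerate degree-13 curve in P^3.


Castelnuovo's bound: write d - 1 = m(r-1) + epsilon with 0 <= epsilon < r-1.
d - 1 = 13 - 1 = 12
r - 1 = 3 - 1 = 2
12 = 6*2 + 0, so m = 6, epsilon = 0
pi(d, r) = m(m-1)(r-1)/2 + m*epsilon
= 6*5*2/2 + 6*0
= 60/2 + 0
= 30 + 0 = 30

30


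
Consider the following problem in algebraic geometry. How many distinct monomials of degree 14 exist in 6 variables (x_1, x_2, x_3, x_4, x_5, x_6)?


The number of degree-14 monomials in 6 variables is C(d+n-1, n-1).
= C(14+6-1, 6-1) = C(19, 5)
= 11628

11628


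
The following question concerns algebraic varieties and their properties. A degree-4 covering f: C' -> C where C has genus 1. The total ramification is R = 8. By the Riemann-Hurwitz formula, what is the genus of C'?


Riemann-Hurwitz formula: 2g' - 2 = d(2g - 2) + R
Given: d = 4, g = 1, R = 8
2g' - 2 = 4*(2*1 - 2) + 8
2g' - 2 = 4*0 + 8
2g' - 2 = 0 + 8 = 8
2g' = 10
g' = 5

5


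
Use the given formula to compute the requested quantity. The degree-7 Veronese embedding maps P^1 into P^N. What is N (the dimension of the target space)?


The Veronese embedding v_d: P^n -> P^N maps each point to all
degree-d monomials in n+1 homogeneous coordinates.
N = C(n+d, d) - 1
N = C(1+7, 7) - 1
N = C(8, 7) - 1
C(8, 7) = 8
N = 8 - 1 = 7

7


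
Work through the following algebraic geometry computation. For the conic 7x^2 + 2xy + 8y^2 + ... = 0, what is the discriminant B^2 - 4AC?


The discriminant of a conic Ax^2 + Bxy + Cy^2 + ... = 0 is B^2 - 4AC.
B^2 = 2^2 = 4
4AC = 4*7*8 = 224
Discriminant = 4 - 224 = -220

-220


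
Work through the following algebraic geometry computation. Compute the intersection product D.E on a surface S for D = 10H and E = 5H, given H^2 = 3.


Using bilinearity of the intersection pairing on a surface S:
(aH).(bH) = ab * (H.H)
We have H^2 = 3.
D.E = (10H).(5H) = 10*5*3
= 50*3
= 150

150


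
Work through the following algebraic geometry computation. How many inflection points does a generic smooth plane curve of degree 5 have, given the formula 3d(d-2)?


For a general smooth plane curve C of degree d, the inflection points are
the intersection of C with its Hessian curve, which has degree 3(d-2).
By Bezout, the total intersection number is d * 3(d-2) = 5 * 9 = 45.
For a general curve every flex is ordinary, so each contributes
multiplicity 1 to C·Hess(C), and the number of distinct inflection
points is 3d(d-2).
Inflection points = 3*5*(5-2) = 3*5*3 = 45

45


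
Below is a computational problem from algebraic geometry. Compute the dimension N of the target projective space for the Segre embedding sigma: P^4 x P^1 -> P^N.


The Segre embedding maps P^m x P^n into P^N via
all products of coordinates from each factor.
N = (m+1)(n+1) - 1
N = (4+1)(1+1) - 1
N = 5*2 - 1
N = 10 - 1 = 9

9


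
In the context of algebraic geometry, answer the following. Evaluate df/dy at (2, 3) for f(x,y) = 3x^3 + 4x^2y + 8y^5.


df/dy = 4*x^2 + 5*8*y^4
At (2,3): 4*2^2 + 5*8*3^4
= 16 + 3240
= 3256

3256


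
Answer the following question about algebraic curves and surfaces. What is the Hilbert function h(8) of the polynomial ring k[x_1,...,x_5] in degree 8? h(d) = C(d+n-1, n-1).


The Hilbert function for the polynomial ring in 5 variables is:
h(d) = C(d+n-1, n-1)
h(8) = C(8+5-1, 5-1) = C(12, 4)
= 12! / (4! * 8!)
= 495

495
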